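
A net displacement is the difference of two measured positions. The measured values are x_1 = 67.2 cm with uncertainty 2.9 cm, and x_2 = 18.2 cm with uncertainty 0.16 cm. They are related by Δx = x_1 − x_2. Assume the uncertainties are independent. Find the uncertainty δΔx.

2.90 cm

Δx is a linear combination, so absolute uncertainties add in quadrature:
  (δx_1)² = 8.41;  (δx_2)² = 0.0256
δΔx = √(8.44) = 2.90 cm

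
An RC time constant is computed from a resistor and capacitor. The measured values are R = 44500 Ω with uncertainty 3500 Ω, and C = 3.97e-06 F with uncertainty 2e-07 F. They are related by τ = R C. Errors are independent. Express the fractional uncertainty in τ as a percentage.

Relative error in a monomial: (δτ/τ)² = Σ (nᵢ · δxᵢ/xᵢ)².
  (1·δR/R)² = (1×0.0787)² = 0.00619;  (1·δC/C)² = (1×0.0504)² = 0.00254
δτ/τ = √(0.00872) = 0.0934

9.34%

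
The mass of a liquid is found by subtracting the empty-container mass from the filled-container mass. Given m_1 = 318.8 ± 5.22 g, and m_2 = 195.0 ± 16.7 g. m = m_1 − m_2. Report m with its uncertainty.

m is a linear combination, so absolute uncertainties add in quadrature:
  (δm_1)² = 27.2;  (δm_2)² = 279
δm = √(306) = 17.5 g
m = 123.8 g.

123.8 ± 17.5 g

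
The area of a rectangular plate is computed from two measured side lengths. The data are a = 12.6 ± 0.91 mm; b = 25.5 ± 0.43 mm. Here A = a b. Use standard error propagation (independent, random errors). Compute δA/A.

For a monomial A ∝ a, b, fractional errors add in quadrature:
  (1·δa/a)² = (1×0.0722)² = 0.00522;  (1·δb/b)² = (1×0.0169)² = 0.000284
δA/A = √(0.00550) = 0.0742

0.0742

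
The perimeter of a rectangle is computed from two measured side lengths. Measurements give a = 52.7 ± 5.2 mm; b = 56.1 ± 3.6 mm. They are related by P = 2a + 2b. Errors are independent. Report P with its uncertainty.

218 ± 12.6 mm

Each term contributes (cᵢ δxᵢ)² to (δP)²:
  (2·δa)² = 108;  (2·δb)² = 51.8
δP = √(160) = 12.6 mm
P = 218 mm.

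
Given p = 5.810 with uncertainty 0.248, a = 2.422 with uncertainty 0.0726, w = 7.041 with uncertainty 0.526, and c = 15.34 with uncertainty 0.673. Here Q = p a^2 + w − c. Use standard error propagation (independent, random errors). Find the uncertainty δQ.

Let h = p·a^2 = 34.08. δh/h = √((1·δp/p)² + (2·δa/a)²) = √(0.00182 + 0.00359) = 0.0736, so δh = 2.51.
Q = h + w − c: δQ = √(δh² + δw² + δc²) = √(6.29 + 0.277 + 0.453) = 2.65

2.65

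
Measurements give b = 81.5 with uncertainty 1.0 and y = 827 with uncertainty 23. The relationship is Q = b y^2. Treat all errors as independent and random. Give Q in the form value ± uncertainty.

(5.57 ± 0.317) × 10^7

For a monomial Q ∝ b, y^2, fractional errors add in quadrature:
  (1·δb/b)² = (1×0.0123)² = 0.000151;  (2·δy/y)² = (2×0.0278)² = 0.00309
δQ/Q = √(0.00324) = 0.0570
Q = 5.57e+07, so δQ = 0.0570 × 5.57e+07 = 3.17e+06.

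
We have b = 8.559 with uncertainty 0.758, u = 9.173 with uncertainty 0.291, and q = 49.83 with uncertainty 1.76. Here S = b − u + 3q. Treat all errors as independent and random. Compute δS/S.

0.0359

Sums and differences: (δS)² = Σ (cᵢ δxᵢ)².
  (δb)² = 0.575;  (δu)² = 0.0847;  (3·δq)² = 27.9
δS = √(28.5) = 5.34
S = 148.9, so δS/S = 5.34/148.9 = 0.0359.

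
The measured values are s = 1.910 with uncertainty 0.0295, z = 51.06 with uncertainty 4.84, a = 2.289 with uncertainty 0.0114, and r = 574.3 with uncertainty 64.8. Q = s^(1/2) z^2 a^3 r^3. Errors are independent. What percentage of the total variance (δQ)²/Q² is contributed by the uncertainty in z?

23.8%

(δQ/Q)² = (½·δs/s)² + (2·δz/z)² + (3·δa/a)² + (3·δr/r)²
  s term: (0.5×0.0154)² = 5.96e-05
  z term: (2×0.0948)² = 0.0359
  a term: (3×0.00498)² = 0.000223
  r term: (3×0.113)² = 0.115
Total = 0.151. Share from z = 0.0359/0.151 = 0.238.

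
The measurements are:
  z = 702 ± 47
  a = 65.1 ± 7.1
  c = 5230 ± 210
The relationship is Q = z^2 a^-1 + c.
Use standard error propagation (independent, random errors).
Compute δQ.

Let p = z^2·a^-1 = 7570. δp/p = √((2·δz/z)² + (-1·δa/a)²) = √(0.0179 + 0.0119) = 0.173, so δp = 1310.
Q = p + c: δQ = √(δp² + δc²) = √(1.71e+06 + 44100) = 1320

1320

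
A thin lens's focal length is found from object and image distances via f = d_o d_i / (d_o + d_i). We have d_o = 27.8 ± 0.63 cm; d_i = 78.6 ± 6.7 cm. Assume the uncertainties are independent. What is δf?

∂f/∂d_o = (d_i/(d_o+d_i))² = 0.546;  ∂f/∂d_i = (d_o/(d_o+d_i))² = 0.0683
δf = √((∂f/∂d_o · δd_o)² + (∂f/∂d_i · δd_i)²) = √(0.118 + 0.209) = 0.572 cm

0.572 cm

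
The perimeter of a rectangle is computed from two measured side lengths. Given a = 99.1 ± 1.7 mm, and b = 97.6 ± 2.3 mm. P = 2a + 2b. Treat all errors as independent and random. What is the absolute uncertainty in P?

P is a linear combination, so absolute uncertainties add in quadrature:
  (2·δa)² = 11.6;  (2·δb)² = 21.2
δP = √(32.7) = 5.72 mm

5.72 mm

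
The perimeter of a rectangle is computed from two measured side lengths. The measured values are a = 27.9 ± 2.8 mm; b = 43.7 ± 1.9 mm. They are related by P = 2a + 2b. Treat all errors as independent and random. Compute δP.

For a sum/difference, combine absolute errors in quadrature:
  (2·δa)² = 31.4;  (2·δb)² = 14.4
δP = √(45.8) = 6.77 mm

6.77 mm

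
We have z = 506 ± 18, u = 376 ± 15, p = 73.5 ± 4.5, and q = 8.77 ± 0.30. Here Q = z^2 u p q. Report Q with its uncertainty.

(6.21 ± 0.668) × 10^10

Relative error in a monomial: (δQ/Q)² = Σ (nᵢ · δxᵢ/xᵢ)².
  (2·δz/z)² = (2×0.0356)² = 0.00506;  (1·δu/u)² = (1×0.0399)² = 0.00159;  (1·δp/p)² = (1×0.0612)² = 0.00375;  (1·δq/q)² = (1×0.0342)² = 0.00117
δQ/Q = √(0.0116) = 0.108
Q = 6.21e+10, so δQ = 0.108 × 6.21e+10 = 6.68e+09.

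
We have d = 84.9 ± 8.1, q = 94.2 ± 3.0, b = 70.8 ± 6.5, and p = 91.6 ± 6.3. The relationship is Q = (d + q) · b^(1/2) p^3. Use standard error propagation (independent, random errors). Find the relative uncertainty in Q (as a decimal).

Let u = d + q = 179. δu = √(δd² + δq²) = √(65.6 + 9.00) = 8.64, so δu/u = 0.0482.
Q is then a monomial in u, b, p:
δQ/Q = √((δu/u)² + (½·δb/b)² + (3·δp/p)²) = √(0.00233 + 0.00211 + 0.0426) = 0.217

0.217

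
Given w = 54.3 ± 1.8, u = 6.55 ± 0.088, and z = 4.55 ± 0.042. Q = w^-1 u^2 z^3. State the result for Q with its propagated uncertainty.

74.4 ± 3.79

For a monomial Q ∝ w^-1, u^2, z^3, fractional errors add in quadrature:
  (-1·δw/w)² = (-1×0.0331)² = 0.00110;  (2·δu/u)² = (2×0.0134)² = 0.000722;  (3·δz/z)² = (3×0.00923)² = 0.000767
δQ/Q = √(0.00259) = 0.0509
Q = 74.4, so δQ = 0.0509 × 74.4 = 3.79.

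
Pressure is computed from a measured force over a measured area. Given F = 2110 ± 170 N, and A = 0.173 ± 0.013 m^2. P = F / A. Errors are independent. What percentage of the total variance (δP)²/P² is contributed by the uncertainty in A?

46.5%

(δP/P)² = (1·δF/F)² + (-1·δA/A)²
  F term: (1×0.0806)² = 0.00649
  A term: (-1×0.0751)² = 0.00565
Total = 0.0121. Share from A = 0.00565/0.0121 = 0.465.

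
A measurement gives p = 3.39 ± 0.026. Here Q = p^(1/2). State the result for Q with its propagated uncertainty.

1.84 ± 0.00706

Q ∝ p^(1/2), so δQ/Q = |½| · δp/p = 0.5 × 0.00767 = 0.00383.
Q = 1.84, so δQ = 0.00383 × 1.84 = 0.00706.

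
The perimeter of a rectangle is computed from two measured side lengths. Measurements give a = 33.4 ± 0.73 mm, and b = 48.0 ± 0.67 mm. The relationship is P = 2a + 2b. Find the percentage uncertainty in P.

Sums and differences: (δP)² = Σ (cᵢ δxᵢ)².
  (2·δa)² = 2.13;  (2·δb)² = 1.80
δP = √(3.93) = 1.98 mm
P = 163 mm, so δP/P = 1.98/163 = 0.0122.

1.22%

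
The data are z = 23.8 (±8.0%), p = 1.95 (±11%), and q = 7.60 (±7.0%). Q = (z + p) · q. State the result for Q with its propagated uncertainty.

Let u = z + p = 25.8. δu = √(δz² + δp²) = √(3.63 + 0.0460) = 1.92, so δu/u = 0.0744.
Q is then a monomial in u, q:
δQ/Q = √((δu/u)² + (1·δq/q)²) = √(0.00554 + 0.00490) = 0.102
Q = 196, so δQ = 0.102 × 196 = 20.0.

196 ± 20.0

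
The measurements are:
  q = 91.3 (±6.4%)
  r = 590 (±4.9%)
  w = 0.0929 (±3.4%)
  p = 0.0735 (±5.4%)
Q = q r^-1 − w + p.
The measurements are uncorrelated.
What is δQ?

0.0135

Let h = q·r^-1 = 0.155. δh/h = √((1·δq/q)² + (-1·δr/r)²) = √(0.00410 + 0.00240) = 0.0806, so δh = 0.0125.
Q = h − w + p: δQ = √(δh² + δw² + δp²) = √(0.000156 + 9.98e-06 + 1.58e-05) = 0.0135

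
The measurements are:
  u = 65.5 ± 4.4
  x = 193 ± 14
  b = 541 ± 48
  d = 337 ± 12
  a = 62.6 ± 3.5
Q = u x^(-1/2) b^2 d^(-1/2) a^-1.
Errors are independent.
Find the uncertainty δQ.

242

For a monomial Q ∝ u, x^(-1/2), b^2, d^(-1/2), a^-1, fractional errors add in quadrature:
  (1·δu/u)² = (1×0.0672)² = 0.00451;  (−½·δx/x)² = (-0.5×0.0725)² = 0.00132;  (2·δb/b)² = (2×0.0887)² = 0.0315;  (−½·δd/d)² = (-0.5×0.0356)² = 0.000317;  (-1·δa/a)² = (-1×0.0559)² = 0.00313
δQ/Q = √(0.0408) = 0.202
Q = 1200, so δQ = 0.202 × 1200 = 242.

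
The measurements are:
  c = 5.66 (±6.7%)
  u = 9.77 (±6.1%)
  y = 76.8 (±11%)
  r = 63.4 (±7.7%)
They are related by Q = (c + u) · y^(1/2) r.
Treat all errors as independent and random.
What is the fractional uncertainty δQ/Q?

0.105

Let w = c + u = 15.4. δw = √(δc² + δu²) = √(0.144 + 0.355) = 0.706, so δw/w = 0.0458.
Q is then a monomial in w, y, r:
δQ/Q = √((δw/w)² + (½·δy/y)² + (1·δr/r)²) = √(0.00210 + 0.00303 + 0.00593) = 0.105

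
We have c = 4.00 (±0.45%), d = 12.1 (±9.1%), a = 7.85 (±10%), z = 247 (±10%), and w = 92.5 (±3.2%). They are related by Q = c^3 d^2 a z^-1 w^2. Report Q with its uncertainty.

Each factor contributes (exponent × relative error)² to (δQ/Q)²:
  (3·δc/c)² = (3×0.00450)² = 0.000182;  (2·δd/d)² = (2×0.0910)² = 0.0331;  (1·δa/a)² = (1×0.100)² = 0.0100;  (-1·δz/z)² = (-1×0.100)² = 0.0100;  (2·δw/w)² = (2×0.0320)² = 0.00410
δQ/Q = √(0.0574) = 0.240
Q = 2.55e+06, so δQ = 0.240 × 2.55e+06 = 6.1e+05.

(2.55 ± 0.610) × 10^6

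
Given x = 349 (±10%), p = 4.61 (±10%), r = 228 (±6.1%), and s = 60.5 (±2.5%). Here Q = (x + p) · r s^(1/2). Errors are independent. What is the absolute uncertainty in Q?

73200

Let u = x + p = 354. δu = √(δx² + δp²) = √(1220 + 0.213) = 34.9, so δu/u = 0.0987.
Q is then a monomial in u, r, s:
δQ/Q = √((δu/u)² + (1·δr/r)² + (½·δs/s)²) = √(0.00974 + 0.00372 + 0.000156) = 0.117
Q = 6.27e+05, so δQ = 0.117 × 6.27e+05 = 73200.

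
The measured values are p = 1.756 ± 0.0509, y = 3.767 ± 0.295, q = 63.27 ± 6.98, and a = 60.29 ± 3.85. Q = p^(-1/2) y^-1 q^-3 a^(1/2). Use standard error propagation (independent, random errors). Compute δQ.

2.1e-06

Relative error in a monomial: (δQ/Q)² = Σ (nᵢ · δxᵢ/xᵢ)².
  (−½·δp/p)² = (-0.5×0.0290)² = 0.000210;  (-1·δy/y)² = (-1×0.0783)² = 0.00613;  (-3·δq/q)² = (-3×0.110)² = 0.110;  (½·δa/a)² = (0.5×0.0639)² = 0.00102
δQ/Q = √(0.117) = 0.342
Q = 6.141e-06, so δQ = 0.342 × 6.141e-06 = 2.1e-06.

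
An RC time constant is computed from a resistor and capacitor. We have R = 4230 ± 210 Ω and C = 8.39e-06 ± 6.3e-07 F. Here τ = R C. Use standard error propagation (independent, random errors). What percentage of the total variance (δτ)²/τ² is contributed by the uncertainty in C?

69.6%

(δτ/τ)² = (1·δR/R)² + (1·δC/C)²
  R term: (1×0.0496)² = 0.00246
  C term: (1×0.0751)² = 0.00564
Total = 0.00810. Share from C = 0.00564/0.00810 = 0.696.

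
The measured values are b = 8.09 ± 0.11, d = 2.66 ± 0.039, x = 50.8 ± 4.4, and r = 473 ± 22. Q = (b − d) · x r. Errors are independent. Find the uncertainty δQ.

13100

Let u = b − d = 5.43. δu = √(δb² + δd²) = √(0.0121 + 0.00152) = 0.117, so δu/u = 0.0215.
Q is then a monomial in u, x, r:
δQ/Q = √((δu/u)² + (1·δx/x)² + (1·δr/r)²) = √(0.000462 + 0.00750 + 0.00216) = 0.101
Q = 1.3e+05, so δQ = 0.101 × 1.3e+05 = 13100.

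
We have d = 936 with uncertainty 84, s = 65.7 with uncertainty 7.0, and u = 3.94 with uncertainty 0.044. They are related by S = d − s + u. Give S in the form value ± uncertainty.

S is a linear combination, so absolute uncertainties add in quadrature:
  (δd)² = 7060;  (δs)² = 49.0;  (δu)² = 0.00194
δS = √(7110) = 84.3
S = 874.

874 ± 84.3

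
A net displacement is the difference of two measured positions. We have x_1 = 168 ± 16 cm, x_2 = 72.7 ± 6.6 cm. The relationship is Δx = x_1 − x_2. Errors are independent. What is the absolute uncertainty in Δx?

17.3 cm

Each term contributes (cᵢ δxᵢ)² to (δΔx)²:
  (δx_1)² = 256;  (δx_2)² = 43.6
δΔx = √(300) = 17.3 cm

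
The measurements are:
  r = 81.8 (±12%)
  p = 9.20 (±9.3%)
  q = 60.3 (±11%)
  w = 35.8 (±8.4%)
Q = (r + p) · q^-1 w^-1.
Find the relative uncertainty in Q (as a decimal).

0.176

Let u = r + p = 91.0. δu = √(δr² + δp²) = √(96.4 + 0.732) = 9.85, so δu/u = 0.108.
Q is then a monomial in u, q, w:
δQ/Q = √((δu/u)² + (-1·δq/q)² + (-1·δw/w)²) = √(0.0117 + 0.0121 + 0.00706) = 0.176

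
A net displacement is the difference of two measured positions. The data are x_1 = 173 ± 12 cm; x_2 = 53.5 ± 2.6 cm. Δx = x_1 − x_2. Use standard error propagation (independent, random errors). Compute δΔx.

Each term contributes (cᵢ δxᵢ)² to (δΔx)²:
  (δx_1)² = 144;  (δx_2)² = 6.76
δΔx = √(151) = 12.3 cm

12.3 cm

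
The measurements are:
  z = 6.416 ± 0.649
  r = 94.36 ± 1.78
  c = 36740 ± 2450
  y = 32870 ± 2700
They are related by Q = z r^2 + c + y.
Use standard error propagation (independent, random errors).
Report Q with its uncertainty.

Let p = z·r^2 = 57130. δp/p = √((1·δz/z)² + (2·δr/r)²) = √(0.0102 + 0.00142) = 0.108, so δp = 6170.
Q = p + c + y: δQ = √(δp² + δc² + δy²) = √(3.8e+07 + 6e+06 + 7.29e+06) = 7160
Q = 126700.

126700 ± 7160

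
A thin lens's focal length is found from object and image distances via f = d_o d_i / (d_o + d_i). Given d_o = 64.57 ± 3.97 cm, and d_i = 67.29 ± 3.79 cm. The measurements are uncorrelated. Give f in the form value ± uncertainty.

32.95 ± 1.38 cm

∂f/∂d_o = (d_i/(d_o+d_i))² = 0.260;  ∂f/∂d_i = (d_o/(d_o+d_i))² = 0.240
δf = √((∂f/∂d_o · δd_o)² + (∂f/∂d_i · δd_i)²) = √(1.07 + 0.826) = 1.38 cm
f = 32.95 cm.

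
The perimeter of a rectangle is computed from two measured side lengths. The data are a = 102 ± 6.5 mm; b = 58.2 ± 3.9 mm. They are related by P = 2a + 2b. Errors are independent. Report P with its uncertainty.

Each term contributes (cᵢ δxᵢ)² to (δP)²:
  (2·δa)² = 169;  (2·δb)² = 60.8
δP = √(230) = 15.2 mm
P = 320 mm.

320 ± 15.2 mm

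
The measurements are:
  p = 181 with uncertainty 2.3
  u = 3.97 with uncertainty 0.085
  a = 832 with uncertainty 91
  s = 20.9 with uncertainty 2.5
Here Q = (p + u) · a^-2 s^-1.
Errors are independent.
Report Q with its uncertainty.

Let w = p + u = 185. δw = √(δp² + δu²) = √(5.29 + 0.00723) = 2.30, so δw/w = 0.0124.
Q is then a monomial in w, a, s:
δQ/Q = √((δw/w)² + (-2·δa/a)² + (-1·δs/s)²) = √(0.000155 + 0.0479 + 0.0143) = 0.250
Q = 1.28e-05, so δQ = 0.250 × 1.28e-05 = 3.19e-06.

(1.28 ± 0.319) × 10^-5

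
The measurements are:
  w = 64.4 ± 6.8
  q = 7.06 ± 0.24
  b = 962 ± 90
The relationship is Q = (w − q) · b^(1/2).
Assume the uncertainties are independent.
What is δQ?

227

Let u = w − q = 57.3. δu = √(δw² + δq²) = √(46.2 + 0.0576) = 6.80, so δu/u = 0.119.
Q is then a monomial in u, b:
δQ/Q = √((δu/u)² + (½·δb/b)²) = √(0.0141 + 0.00219) = 0.128
Q = 1780, so δQ = 0.128 × 1780 = 227.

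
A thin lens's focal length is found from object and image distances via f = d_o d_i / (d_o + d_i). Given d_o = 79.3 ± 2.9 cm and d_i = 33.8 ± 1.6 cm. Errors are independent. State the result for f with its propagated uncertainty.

23.7 ± 0.828 cm

∂f/∂d_o = (d_i/(d_o+d_i))² = 0.0893;  ∂f/∂d_i = (d_o/(d_o+d_i))² = 0.492
δf = √((∂f/∂d_o · δd_o)² + (∂f/∂d_i · δd_i)²) = √(0.0671 + 0.619) = 0.828 cm
f = 23.7 cm.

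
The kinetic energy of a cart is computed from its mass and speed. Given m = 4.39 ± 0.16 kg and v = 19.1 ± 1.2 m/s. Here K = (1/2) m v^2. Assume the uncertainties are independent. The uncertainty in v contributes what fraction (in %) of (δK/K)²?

(δK/K)² = (1·δm/m)² + (2·δv/v)²
  m term: (1×0.0364)² = 0.00133
  v term: (2×0.0628)² = 0.0158
Total = 0.0171. Share from v = 0.0158/0.0171 = 0.922.

92.2%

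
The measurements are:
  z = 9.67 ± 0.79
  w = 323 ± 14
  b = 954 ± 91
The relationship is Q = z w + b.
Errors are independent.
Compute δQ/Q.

Let p = z·w = 3120. δp/p = √((1·δz/z)² + (1·δw/w)²) = √(0.00667 + 0.00188) = 0.0925, so δp = 289.
Q = p + b: δQ = √(δp² + δb²) = √(83400 + 8280) = 303
Q = 4080, so δQ/Q = 303/4080 = 0.0743.

0.0743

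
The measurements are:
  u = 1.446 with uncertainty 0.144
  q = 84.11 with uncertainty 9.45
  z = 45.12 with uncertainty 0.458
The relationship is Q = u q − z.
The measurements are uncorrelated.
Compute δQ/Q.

Let p = u·q = 121.6. δp/p = √((1·δu/u)² + (1·δq/q)²) = √(0.00992 + 0.0126) = 0.150, so δp = 18.3.
Q = p − z: δQ = √(δp² + δz²) = √(333 + 0.210) = 18.3
Q = 76.50, so δQ/Q = 18.3/76.50 = 0.239.

0.239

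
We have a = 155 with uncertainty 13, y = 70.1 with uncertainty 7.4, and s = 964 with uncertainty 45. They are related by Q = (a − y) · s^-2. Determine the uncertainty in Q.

Let u = a − y = 84.9. δu = √(δa² + δy²) = √(169 + 54.8) = 15.0, so δu/u = 0.176.
Q is then a monomial in u, s:
δQ/Q = √((δu/u)² + (-2·δs/s)²) = √(0.0310 + 0.00872) = 0.199
Q = 9.14e-05, so δQ = 0.199 × 9.14e-05 = 1.82e-05.

1.82e-05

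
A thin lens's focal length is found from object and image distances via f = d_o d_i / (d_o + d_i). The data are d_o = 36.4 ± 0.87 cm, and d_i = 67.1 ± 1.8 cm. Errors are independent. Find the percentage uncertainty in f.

1.81%

∂f/∂d_o = (d_i/(d_o+d_i))² = 0.420;  ∂f/∂d_i = (d_o/(d_o+d_i))² = 0.124
δf = √((∂f/∂d_o · δd_o)² + (∂f/∂d_i · δd_i)²) = √(0.134 + 0.0496) = 0.428 cm
f = 23.6 cm, so δf/f = 0.428/23.6 = 0.0181.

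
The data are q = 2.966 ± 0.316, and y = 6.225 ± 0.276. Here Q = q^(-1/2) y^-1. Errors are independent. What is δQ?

Relative error in a monomial: (δQ/Q)² = Σ (nᵢ · δxᵢ/xᵢ)².
  (−½·δq/q)² = (-0.5×0.107)² = 0.00284;  (-1·δy/y)² = (-1×0.0443)² = 0.00197
δQ/Q = √(0.00480) = 0.0693
Q = 0.09328, so δQ = 0.0693 × 0.09328 = 0.00646.

0.00646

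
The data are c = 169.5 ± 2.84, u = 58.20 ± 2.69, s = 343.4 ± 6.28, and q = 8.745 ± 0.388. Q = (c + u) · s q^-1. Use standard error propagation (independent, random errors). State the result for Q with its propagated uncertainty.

8941 ± 456

Let w = c + u = 227.7. δw = √(δc² + δu²) = √(8.07 + 7.24) = 3.91, so δw/w = 0.0172.
Q is then a monomial in w, s, q:
δQ/Q = √((δw/w)² + (1·δs/s)² + (-1·δq/q)²) = √(0.000295 + 0.000334 + 0.00197) = 0.0510
Q = 8941, so δQ = 0.0510 × 8941 = 456.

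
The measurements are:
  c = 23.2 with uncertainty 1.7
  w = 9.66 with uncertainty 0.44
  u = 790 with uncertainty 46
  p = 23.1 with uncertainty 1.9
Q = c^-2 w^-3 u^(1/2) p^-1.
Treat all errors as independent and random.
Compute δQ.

5.48e-07

Products/powers → add relative errors in quadrature, weighted by exponent:
  (-2·δc/c)² = (-2×0.0733)² = 0.0215;  (-3·δw/w)² = (-3×0.0455)² = 0.0187;  (½·δu/u)² = (0.5×0.0582)² = 0.000848;  (-1·δp/p)² = (-1×0.0823)² = 0.00677
δQ/Q = √(0.0478) = 0.219
Q = 2.51e-06, so δQ = 0.219 × 2.51e-06 = 5.48e-07.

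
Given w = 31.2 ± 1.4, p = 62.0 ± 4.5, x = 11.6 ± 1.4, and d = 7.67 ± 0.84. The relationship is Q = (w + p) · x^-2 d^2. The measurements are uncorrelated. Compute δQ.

13.4

Let u = w + p = 93.2. δu = √(δw² + δp²) = √(1.96 + 20.2) = 4.71, so δu/u = 0.0506.
Q is then a monomial in u, x, d:
δQ/Q = √((δu/u)² + (-2·δx/x)² + (2·δd/d)²) = √(0.00256 + 0.0583 + 0.0480) = 0.330
Q = 40.7, so δQ = 0.330 × 40.7 = 13.4.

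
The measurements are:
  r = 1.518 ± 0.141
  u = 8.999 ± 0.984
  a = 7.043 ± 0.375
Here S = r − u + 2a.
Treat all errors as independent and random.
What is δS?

Absolute uncertainties add in quadrature for a linear combination:
  (δr)² = 0.0199;  (δu)² = 0.968;  (2·δa)² = 0.562
δS = √(1.55) = 1.25

1.25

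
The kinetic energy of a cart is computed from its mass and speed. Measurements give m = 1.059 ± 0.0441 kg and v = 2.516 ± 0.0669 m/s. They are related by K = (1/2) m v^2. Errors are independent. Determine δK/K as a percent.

Each factor contributes (exponent × relative error)² to (δK/K)²:
  (1·δm/m)² = (1×0.0416)² = 0.00173;  (2·δv/v)² = (2×0.0266)² = 0.00283
δK/K = √(0.00456) = 0.0675

6.75%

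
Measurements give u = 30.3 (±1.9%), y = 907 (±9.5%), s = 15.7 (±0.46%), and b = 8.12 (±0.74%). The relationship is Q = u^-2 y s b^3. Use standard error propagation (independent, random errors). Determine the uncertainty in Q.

Relative error in a monomial: (δQ/Q)² = Σ (nᵢ · δxᵢ/xᵢ)².
  (-2·δu/u)² = (-2×0.0190)² = 0.00144;  (1·δy/y)² = (1×0.0950)² = 0.00903;  (1·δs/s)² = (1×0.00460)² = 2.12e-05;  (3·δb/b)² = (3×0.00740)² = 0.000493
δQ/Q = √(0.0110) = 0.105
Q = 8300, so δQ = 0.105 × 8300 = 870.

870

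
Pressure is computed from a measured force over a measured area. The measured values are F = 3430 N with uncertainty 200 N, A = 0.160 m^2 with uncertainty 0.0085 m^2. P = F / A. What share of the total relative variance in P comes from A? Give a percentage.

(δP/P)² = (1·δF/F)² + (-1·δA/A)²
  F term: (1×0.0583)² = 0.00340
  A term: (-1×0.0531)² = 0.00282
Total = 0.00622. Share from A = 0.00282/0.00622 = 0.454.

45.4%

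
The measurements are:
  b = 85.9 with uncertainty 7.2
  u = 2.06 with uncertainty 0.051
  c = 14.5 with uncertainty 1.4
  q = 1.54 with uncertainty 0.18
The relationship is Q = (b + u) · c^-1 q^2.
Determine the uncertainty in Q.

3.82

Let w = b + u = 88.0. δw = √(δb² + δu²) = √(51.8 + 0.00260) = 7.20, so δw/w = 0.0819.
Q is then a monomial in w, c, q:
δQ/Q = √((δw/w)² + (-1·δc/c)² + (2·δq/q)²) = √(0.00670 + 0.00932 + 0.0546) = 0.266
Q = 14.4, so δQ = 0.266 × 14.4 = 3.82.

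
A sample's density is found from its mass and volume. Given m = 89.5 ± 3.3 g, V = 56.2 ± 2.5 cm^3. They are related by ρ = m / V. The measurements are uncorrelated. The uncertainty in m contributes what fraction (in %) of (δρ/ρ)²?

(δρ/ρ)² = (1·δm/m)² + (-1·δV/V)²
  m term: (1×0.0369)² = 0.00136
  V term: (-1×0.0445)² = 0.00198
Total = 0.00334. Share from m = 0.00136/0.00334 = 0.407.

40.7%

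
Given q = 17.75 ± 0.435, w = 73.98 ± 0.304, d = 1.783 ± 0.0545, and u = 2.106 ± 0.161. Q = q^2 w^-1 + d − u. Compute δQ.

Let p = q^2·w^-1 = 4.259. δp/p = √((2·δq/q)² + (-1·δw/w)²) = √(0.00240 + 1.69e-05) = 0.0492, so δp = 0.209.
Q = p + d − u: δQ = √(δp² + δd² + δu²) = √(0.0439 + 0.00297 + 0.0259) = 0.270

0.270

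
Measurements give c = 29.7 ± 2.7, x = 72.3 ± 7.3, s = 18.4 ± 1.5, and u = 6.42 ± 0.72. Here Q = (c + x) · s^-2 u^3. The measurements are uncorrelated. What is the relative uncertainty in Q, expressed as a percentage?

38.2%

Let w = c + x = 102. δw = √(δc² + δx²) = √(7.29 + 53.3) = 7.78, so δw/w = 0.0763.
Q is then a monomial in w, s, u:
δQ/Q = √((δw/w)² + (-2·δs/s)² + (3·δu/u)²) = √(0.00582 + 0.0266 + 0.113) = 0.382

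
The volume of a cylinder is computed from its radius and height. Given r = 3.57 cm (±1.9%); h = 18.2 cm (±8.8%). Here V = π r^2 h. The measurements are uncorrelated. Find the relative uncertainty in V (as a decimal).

V is a product of powers, so relative uncertainties combine in quadrature:
  (2·δr/r)² = (2×0.0190)² = 0.00144;  (1·δh/h)² = (1×0.0880)² = 0.00774
δV/V = √(0.00919) = 0.0959

0.0959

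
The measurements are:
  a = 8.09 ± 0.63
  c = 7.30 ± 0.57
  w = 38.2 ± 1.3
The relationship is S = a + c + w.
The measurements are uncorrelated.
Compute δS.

Absolute uncertainties add in quadrature for a linear combination:
  (δa)² = 0.397;  (δc)² = 0.325;  (δw)² = 1.69
δS = √(2.41) = 1.55

1.55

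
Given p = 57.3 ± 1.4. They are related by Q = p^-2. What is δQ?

Q ∝ p^-2, so δQ/Q = |-2| · δp/p = 2 × 0.0244 = 0.0489.
Q = 0.000305, so δQ = 0.0489 × 0.000305 = 1.49e-05.

1.49e-05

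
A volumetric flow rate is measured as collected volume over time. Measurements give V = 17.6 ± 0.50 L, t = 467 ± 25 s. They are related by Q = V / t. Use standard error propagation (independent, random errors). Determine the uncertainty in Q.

Products/powers → add relative errors in quadrature, weighted by exponent:
  (1·δV/V)² = (1×0.0284)² = 0.000807;  (-1·δt/t)² = (-1×0.0535)² = 0.00287
δQ/Q = √(0.00367) = 0.0606
Q = 0.0377 L/s, so δQ = 0.0606 × 0.0377 = 0.00228 L/s.

0.00228 L/s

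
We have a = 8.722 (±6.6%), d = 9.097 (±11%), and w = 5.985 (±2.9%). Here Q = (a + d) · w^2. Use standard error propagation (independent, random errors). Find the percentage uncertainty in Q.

Let u = a + d = 17.82. δu = √(δa² + δd²) = √(0.331 + 1.00) = 1.15, so δu/u = 0.0648.
Q is then a monomial in u, w:
δQ/Q = √((δu/u)² + (2·δw/w)²) = √(0.00420 + 0.00336) = 0.0870

8.70%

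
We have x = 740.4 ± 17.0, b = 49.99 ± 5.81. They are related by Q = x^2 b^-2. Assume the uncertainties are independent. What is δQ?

Products/powers → add relative errors in quadrature, weighted by exponent:
  (2·δx/x)² = (2×0.0230)² = 0.00211;  (-2·δb/b)² = (-2×0.116)² = 0.0540
δQ/Q = √(0.0561) = 0.237
Q = 219.4, so δQ = 0.237 × 219.4 = 52.0.

52.0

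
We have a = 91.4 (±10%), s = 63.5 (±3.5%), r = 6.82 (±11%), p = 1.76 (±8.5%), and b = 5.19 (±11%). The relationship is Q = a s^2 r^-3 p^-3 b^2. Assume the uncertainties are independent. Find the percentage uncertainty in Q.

Since Q is a product/quotient, work with relative uncertainties:
  (1·δa/a)² = (1×0.100)² = 0.0100;  (2·δs/s)² = (2×0.0350)² = 0.00490;  (-3·δr/r)² = (-3×0.110)² = 0.109;  (-3·δp/p)² = (-3×0.0850)² = 0.0650;  (2·δb/b)² = (2×0.110)² = 0.0484
δQ/Q = √(0.237) = 0.487

48.7%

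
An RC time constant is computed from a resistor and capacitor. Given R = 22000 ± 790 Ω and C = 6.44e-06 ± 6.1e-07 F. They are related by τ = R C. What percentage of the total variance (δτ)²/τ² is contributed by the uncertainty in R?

12.6%

(δτ/τ)² = (1·δR/R)² + (1·δC/C)²
  R term: (1×0.0359)² = 0.00129
  C term: (1×0.0947)² = 0.00897
Total = 0.0103. Share from R = 0.00129/0.0103 = 0.126.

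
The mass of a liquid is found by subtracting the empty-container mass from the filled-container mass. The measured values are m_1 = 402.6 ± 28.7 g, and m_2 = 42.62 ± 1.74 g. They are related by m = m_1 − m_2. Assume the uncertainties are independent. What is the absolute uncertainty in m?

Sums and differences: (δm)² = Σ (cᵢ δxᵢ)².
  (δm_1)² = 824;  (δm_2)² = 3.03
δm = √(827) = 28.8 g

28.8 g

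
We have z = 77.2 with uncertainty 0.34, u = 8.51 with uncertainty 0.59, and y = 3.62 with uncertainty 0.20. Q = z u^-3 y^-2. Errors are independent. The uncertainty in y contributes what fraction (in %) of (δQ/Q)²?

(δQ/Q)² = (1·δz/z)² + (-3·δu/u)² + (-2·δy/y)²
  z term: (1×0.00440)² = 1.94e-05
  u term: (-3×0.0693)² = 0.0433
  y term: (-2×0.0552)² = 0.0122
Total = 0.0555. Share from y = 0.0122/0.0555 = 0.220.

22.0%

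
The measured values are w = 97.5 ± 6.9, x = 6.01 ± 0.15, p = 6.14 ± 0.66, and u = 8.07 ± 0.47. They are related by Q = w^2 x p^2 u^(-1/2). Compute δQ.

Products/powers → add relative errors in quadrature, weighted by exponent:
  (2·δw/w)² = (2×0.0708)² = 0.0200;  (1·δx/x)² = (1×0.0250)² = 0.000623;  (2·δp/p)² = (2×0.107)² = 0.0462;  (−½·δu/u)² = (-0.5×0.0582)² = 0.000848
δQ/Q = √(0.0677) = 0.260
Q = 7.58e+05, so δQ = 0.260 × 7.58e+05 = 1.97e+05.

1.97e+05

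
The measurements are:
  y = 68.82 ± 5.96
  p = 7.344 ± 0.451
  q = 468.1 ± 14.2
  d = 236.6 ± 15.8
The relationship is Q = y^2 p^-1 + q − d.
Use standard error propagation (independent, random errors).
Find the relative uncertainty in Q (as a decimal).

Let w = y^2·p^-1 = 644.9. δw/w = √((2·δy/y)² + (-1·δp/p)²) = √(0.0300 + 0.00377) = 0.184, so δw = 119.
Q = w + q − d: δQ = √(δw² + δq² + δd²) = √(14000 + 202 + 250) = 120
Q = 876.4, so δQ/Q = 120/876.4 = 0.137.

0.137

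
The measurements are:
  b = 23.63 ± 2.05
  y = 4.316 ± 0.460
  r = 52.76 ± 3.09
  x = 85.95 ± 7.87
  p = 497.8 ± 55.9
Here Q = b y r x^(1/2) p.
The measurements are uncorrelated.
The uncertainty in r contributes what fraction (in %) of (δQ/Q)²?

(δQ/Q)² = (1·δb/b)² + (1·δy/y)² + (1·δr/r)² + (½·δx/x)² + (1·δp/p)²
  b term: (1×0.0868)² = 0.00753
  y term: (1×0.107)² = 0.0114
  r term: (1×0.0586)² = 0.00343
  x term: (0.5×0.0916)² = 0.00210
  p term: (1×0.112)² = 0.0126
Total = 0.0370. Share from r = 0.00343/0.0370 = 0.0927.

9.27%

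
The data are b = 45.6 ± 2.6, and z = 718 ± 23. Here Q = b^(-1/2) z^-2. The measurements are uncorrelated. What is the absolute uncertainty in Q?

2.01e-08

Since Q is a product/quotient, work with relative uncertainties:
  (−½·δb/b)² = (-0.5×0.0570)² = 0.000813;  (-2·δz/z)² = (-2×0.0320)² = 0.00410
δQ/Q = √(0.00492) = 0.0701
Q = 2.87e-07, so δQ = 0.0701 × 2.87e-07 = 2.01e-08.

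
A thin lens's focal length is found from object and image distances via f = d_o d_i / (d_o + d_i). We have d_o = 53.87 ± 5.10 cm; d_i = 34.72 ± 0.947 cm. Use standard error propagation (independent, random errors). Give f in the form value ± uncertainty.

∂f/∂d_o = (d_i/(d_o+d_i))² = 0.154;  ∂f/∂d_i = (d_o/(d_o+d_i))² = 0.370
δf = √((∂f/∂d_o · δd_o)² + (∂f/∂d_i · δd_i)²) = √(0.614 + 0.123) = 0.858 cm
f = 21.11 cm.

21.11 ± 0.858 cm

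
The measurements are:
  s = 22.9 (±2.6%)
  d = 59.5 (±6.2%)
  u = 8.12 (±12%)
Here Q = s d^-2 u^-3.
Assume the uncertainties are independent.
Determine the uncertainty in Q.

4.61e-06

Relative error in a monomial: (δQ/Q)² = Σ (nᵢ · δxᵢ/xᵢ)².
  (1·δs/s)² = (1×0.0260)² = 0.000676;  (-2·δd/d)² = (-2×0.0620)² = 0.0154;  (-3·δu/u)² = (-3×0.120)² = 0.130
δQ/Q = √(0.146) = 0.382
Q = 1.21e-05, so δQ = 0.382 × 1.21e-05 = 4.61e-06.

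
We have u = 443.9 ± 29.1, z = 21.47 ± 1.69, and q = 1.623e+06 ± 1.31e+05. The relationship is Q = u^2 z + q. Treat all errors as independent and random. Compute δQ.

6.6e+05

Let p = u^2·z = 4.231e+06. δp/p = √((2·δu/u)² + (1·δz/z)²) = √(0.0172 + 0.00620) = 0.153, so δp = 6.47e+05.
Q = p + q: δQ = √(δp² + δq²) = √(4.19e+11 + 1.72e+10) = 6.6e+05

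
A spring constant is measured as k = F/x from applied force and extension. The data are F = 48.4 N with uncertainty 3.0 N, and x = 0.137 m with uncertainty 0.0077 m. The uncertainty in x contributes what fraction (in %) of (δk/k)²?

45.1%

(δk/k)² = (1·δF/F)² + (-1·δx/x)²
  F term: (1×0.0620)² = 0.00384
  x term: (-1×0.0562)² = 0.00316
Total = 0.00700. Share from x = 0.00316/0.00700 = 0.451.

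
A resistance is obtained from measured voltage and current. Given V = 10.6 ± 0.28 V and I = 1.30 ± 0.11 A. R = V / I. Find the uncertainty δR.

0.723 Ω

Each factor contributes (exponent × relative error)² to (δR/R)²:
  (1·δV/V)² = (1×0.0264)² = 0.000698;  (-1·δI/I)² = (-1×0.0846)² = 0.00716
δR/R = √(0.00786) = 0.0886
R = 8.15 Ω, so δR = 0.0886 × 8.15 = 0.723 Ω.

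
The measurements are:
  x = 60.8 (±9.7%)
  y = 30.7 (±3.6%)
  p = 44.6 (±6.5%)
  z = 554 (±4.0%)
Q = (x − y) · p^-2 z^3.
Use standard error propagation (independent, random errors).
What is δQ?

6.86e+05

Let u = x − y = 30.1. δu = √(δx² + δy²) = √(34.8 + 1.22) = 6.00, so δu/u = 0.199.
Q is then a monomial in u, p, z:
δQ/Q = √((δu/u)² + (-2·δp/p)² + (3·δz/z)²) = √(0.0397 + 0.0169 + 0.0144) = 0.267
Q = 2.57e+06, so δQ = 0.267 × 2.57e+06 = 6.86e+05.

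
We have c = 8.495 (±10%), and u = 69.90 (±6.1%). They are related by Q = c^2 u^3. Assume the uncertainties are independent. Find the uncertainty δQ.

6.68e+06

Q is a product of powers, so relative uncertainties combine in quadrature:
  (2·δc/c)² = (2×0.100)² = 0.0400;  (3·δu/u)² = (3×0.0610)² = 0.0335
δQ/Q = √(0.0735) = 0.271
Q = 2.465e+07, so δQ = 0.271 × 2.465e+07 = 6.68e+06.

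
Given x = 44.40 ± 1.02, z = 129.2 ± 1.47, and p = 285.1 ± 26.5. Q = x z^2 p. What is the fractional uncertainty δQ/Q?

For a monomial Q ∝ x, z^2, p, fractional errors add in quadrature:
  (1·δx/x)² = (1×0.0230)² = 0.000528;  (2·δz/z)² = (2×0.0114)² = 0.000518;  (1·δp/p)² = (1×0.0929)² = 0.00864
δQ/Q = √(0.00969) = 0.0984

0.0984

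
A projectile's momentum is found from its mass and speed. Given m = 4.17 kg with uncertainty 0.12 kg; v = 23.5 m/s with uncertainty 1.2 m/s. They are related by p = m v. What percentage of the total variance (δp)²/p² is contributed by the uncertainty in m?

24.1%

(δp/p)² = (1·δm/m)² + (1·δv/v)²
  m term: (1×0.0288)² = 0.000828
  v term: (1×0.0511)² = 0.00261
Total = 0.00344. Share from m = 0.000828/0.00344 = 0.241.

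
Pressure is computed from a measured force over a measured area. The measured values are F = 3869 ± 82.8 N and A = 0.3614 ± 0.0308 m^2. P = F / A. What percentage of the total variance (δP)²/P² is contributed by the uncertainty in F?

5.93%

(δP/P)² = (1·δF/F)² + (-1·δA/A)²
  F term: (1×0.0214)² = 0.000458
  A term: (-1×0.0852)² = 0.00726
Total = 0.00772. Share from F = 0.000458/0.00772 = 0.0593.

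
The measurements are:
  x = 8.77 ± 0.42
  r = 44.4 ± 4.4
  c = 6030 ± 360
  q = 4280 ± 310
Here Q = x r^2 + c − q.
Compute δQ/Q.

Let p = x·r^2 = 17300. δp/p = √((1·δx/x)² + (2·δr/r)²) = √(0.00229 + 0.0393) = 0.204, so δp = 3530.
Q = p + c − q: δQ = √(δp² + δc² + δq²) = √(1.24e+07 + 1.3e+05 + 96100) = 3560
Q = 19000, so δQ/Q = 3560/19000 = 0.187.

0.187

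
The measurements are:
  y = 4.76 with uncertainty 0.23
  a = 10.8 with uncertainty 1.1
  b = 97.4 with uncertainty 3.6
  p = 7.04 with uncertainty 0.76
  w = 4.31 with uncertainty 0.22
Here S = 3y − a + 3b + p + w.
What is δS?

10.9

For a sum/difference, combine absolute errors in quadrature:
  (3·δy)² = 0.476;  (δa)² = 1.21;  (3·δb)² = 117;  (δp)² = 0.578;  (δw)² = 0.0484
δS = √(119) = 10.9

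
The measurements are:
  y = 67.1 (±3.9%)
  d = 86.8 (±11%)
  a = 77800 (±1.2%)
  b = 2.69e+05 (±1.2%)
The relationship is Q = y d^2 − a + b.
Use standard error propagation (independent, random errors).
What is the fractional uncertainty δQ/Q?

Let p = y·d^2 = 5.06e+05. δp/p = √((1·δy/y)² + (2·δd/d)²) = √(0.00152 + 0.0484) = 0.223, so δp = 1.13e+05.
Q = p − a + b: δQ = √(δp² + δa² + δb²) = √(1.28e+10 + 8.72e+05 + 1.04e+07) = 1.13e+05
Q = 6.97e+05, so δQ/Q = 1.13e+05/6.97e+05 = 0.162.

0.162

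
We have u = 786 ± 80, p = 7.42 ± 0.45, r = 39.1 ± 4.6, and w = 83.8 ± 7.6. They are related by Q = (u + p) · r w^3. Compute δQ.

5.72e+09

Let h = u + p = 793. δh = √(δu² + δp²) = √(6400 + 0.203) = 80.0, so δh/h = 0.101.
Q is then a monomial in h, r, w:
δQ/Q = √((δh/h)² + (1·δr/r)² + (3·δw/w)²) = √(0.0102 + 0.0138 + 0.0740) = 0.313
Q = 1.83e+10, so δQ = 0.313 × 1.83e+10 = 5.72e+09.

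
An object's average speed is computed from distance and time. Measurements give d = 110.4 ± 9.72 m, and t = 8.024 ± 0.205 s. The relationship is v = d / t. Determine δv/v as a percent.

Each factor contributes (exponent × relative error)² to (δv/v)²:
  (1·δd/d)² = (1×0.0880)² = 0.00775;  (-1·δt/t)² = (-1×0.0255)² = 0.000653
δv/v = √(0.00840) = 0.0917

9.17%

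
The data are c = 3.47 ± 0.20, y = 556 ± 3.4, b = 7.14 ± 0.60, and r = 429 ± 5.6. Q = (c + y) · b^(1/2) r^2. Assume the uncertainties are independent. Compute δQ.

Let u = c + y = 559. δu = √(δc² + δy²) = √(0.0400 + 11.6) = 3.41, so δu/u = 0.00609.
Q is then a monomial in u, b, r:
δQ/Q = √((δu/u)² + (½·δb/b)² + (2·δr/r)²) = √(3.71e-05 + 0.00177 + 0.000682) = 0.0498
Q = 2.75e+08, so δQ = 0.0498 × 2.75e+08 = 1.37e+07.

1.37e+07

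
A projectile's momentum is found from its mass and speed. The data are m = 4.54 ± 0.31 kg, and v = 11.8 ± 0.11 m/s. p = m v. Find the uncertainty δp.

3.69 kg·m/s

p is a product of powers, so relative uncertainties combine in quadrature:
  (1·δm/m)² = (1×0.0683)² = 0.00466;  (1·δv/v)² = (1×0.00932)² = 8.69e-05
δp/p = √(0.00475) = 0.0689
p = 53.6 kg·m/s, so δp = 0.0689 × 53.6 = 3.69 kg·m/s.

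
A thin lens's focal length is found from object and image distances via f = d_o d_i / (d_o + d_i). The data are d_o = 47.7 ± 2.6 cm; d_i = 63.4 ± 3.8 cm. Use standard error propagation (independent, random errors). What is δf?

∂f/∂d_o = (d_i/(d_o+d_i))² = 0.326;  ∂f/∂d_i = (d_o/(d_o+d_i))² = 0.184
δf = √((∂f/∂d_o · δd_o)² + (∂f/∂d_i · δd_i)²) = √(0.717 + 0.491) = 1.10 cm

1.10 cm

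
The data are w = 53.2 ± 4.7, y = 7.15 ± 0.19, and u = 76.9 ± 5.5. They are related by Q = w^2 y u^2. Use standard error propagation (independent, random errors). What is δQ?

Products/powers → add relative errors in quadrature, weighted by exponent:
  (2·δw/w)² = (2×0.0883)² = 0.0312;  (1·δy/y)² = (1×0.0266)² = 0.000706;  (2·δu/u)² = (2×0.0715)² = 0.0205
δQ/Q = √(0.0524) = 0.229
Q = 1.2e+08, so δQ = 0.229 × 1.2e+08 = 2.74e+07.

2.74e+07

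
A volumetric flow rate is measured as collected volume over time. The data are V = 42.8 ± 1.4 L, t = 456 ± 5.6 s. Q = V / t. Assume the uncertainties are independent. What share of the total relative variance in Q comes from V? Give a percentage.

87.6%

(δQ/Q)² = (1·δV/V)² + (-1·δt/t)²
  V term: (1×0.0327)² = 0.00107
  t term: (-1×0.0123)² = 0.000151
Total = 0.00122. Share from V = 0.00107/0.00122 = 0.876.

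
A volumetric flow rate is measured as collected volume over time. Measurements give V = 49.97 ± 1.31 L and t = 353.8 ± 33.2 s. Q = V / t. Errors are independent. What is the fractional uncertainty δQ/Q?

For a monomial Q ∝ V, t^-1, fractional errors add in quadrature:
  (1·δV/V)² = (1×0.0262)² = 0.000687;  (-1·δt/t)² = (-1×0.0938)² = 0.00881
δQ/Q = √(0.00949) = 0.0974

0.0974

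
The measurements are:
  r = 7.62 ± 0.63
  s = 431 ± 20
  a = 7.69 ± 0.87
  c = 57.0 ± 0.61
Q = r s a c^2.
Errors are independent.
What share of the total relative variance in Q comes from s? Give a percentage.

9.68%

(δQ/Q)² = (1·δr/r)² + (1·δs/s)² + (1·δa/a)² + (2·δc/c)²
  r term: (1×0.0827)² = 0.00684
  s term: (1×0.0464)² = 0.00215
  a term: (1×0.113)² = 0.0128
  c term: (2×0.0107)² = 0.000458
Total = 0.0222. Share from s = 0.00215/0.0222 = 0.0968.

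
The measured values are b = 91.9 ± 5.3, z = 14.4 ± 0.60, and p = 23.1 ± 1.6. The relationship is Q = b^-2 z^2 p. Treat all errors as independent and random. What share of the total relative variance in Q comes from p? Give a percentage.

(δQ/Q)² = (-2·δb/b)² + (2·δz/z)² + (1·δp/p)²
  b term: (-2×0.0577)² = 0.0133
  z term: (2×0.0417)² = 0.00694
  p term: (1×0.0693)² = 0.00480
Total = 0.0250. Share from p = 0.00480/0.0250 = 0.192.

19.2%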